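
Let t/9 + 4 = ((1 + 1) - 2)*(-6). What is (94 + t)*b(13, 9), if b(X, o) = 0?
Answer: 0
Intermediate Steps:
t = -36 (t = -36 + 9*(((1 + 1) - 2)*(-6)) = -36 + 9*((2 - 2)*(-6)) = -36 + 9*(0*(-6)) = -36 + 9*0 = -36 + 0 = -36)
(94 + t)*b(13, 9) = (94 - 36)*0 = 58*0 = 0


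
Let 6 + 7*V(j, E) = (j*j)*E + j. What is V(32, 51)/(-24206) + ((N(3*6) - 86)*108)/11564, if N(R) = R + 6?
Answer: -233459/263081 ≈ -0.88740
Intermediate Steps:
N(R) = 6 + R
V(j, E) = -6/7 + j/7 + E*j²/7 (V(j, E) = -6/7 + ((j*j)*E + j)/7 = -6/7 + (j²*E + j)/7 = -6/7 + (E*j² + j)/7 = -6/7 + (j + E*j²)/7 = -6/7 + (j/7 + E*j²/7) = -6/7 + j/7 + E*j²/7)
V(32, 51)/(-24206) + ((N(3*6) - 86)*108)/11564 = (-6/7 + (⅐)*32 + (⅐)*51*32²)/(-24206) + (((6 + 3*6) - 86)*108)/11564 = (-6/7 + 32/7 + (⅐)*51*1024)*(-1/24206) + (((6 + 18) - 86)*108)*(1/11564) = (-6/7 + 32/7 + 52224/7)*(-1/24206) + ((24 - 86)*108)*(1/11564) = (52250/7)*(-1/24206) - 62*108*(1/11564) = -1375/4459 - 6696*1/11564 = -1375/4459 - 1674/2891 = -233459/263081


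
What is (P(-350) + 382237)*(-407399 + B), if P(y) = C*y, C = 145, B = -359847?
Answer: -254332074802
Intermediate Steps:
P(y) = 145*y
(P(-350) + 382237)*(-407399 + B) = (145*(-350) + 382237)*(-407399 - 359847) = (-50750 + 382237)*(-767246) = 331487*(-767246) = -254332074802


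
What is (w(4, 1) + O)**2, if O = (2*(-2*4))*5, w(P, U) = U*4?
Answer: 5776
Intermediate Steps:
w(P, U) = 4*U
O = -80 (O = (2*(-8))*5 = -16*5 = -80)
(w(4, 1) + O)**2 = (4*1 - 80)**2 = (4 - 80)**2 = (-76)**2 = 5776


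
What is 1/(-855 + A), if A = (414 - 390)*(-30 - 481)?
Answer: -1/13119 ≈ -7.6225e-5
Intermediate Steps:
A = -12264 (A = 24*(-511) = -12264)
1/(-855 + A) = 1/(-855 - 12264) = 1/(-13119) = -1/13119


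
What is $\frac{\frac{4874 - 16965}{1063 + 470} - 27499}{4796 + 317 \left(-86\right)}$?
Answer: $\frac{21084029}{17220189} \approx 1.2244$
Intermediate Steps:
$\frac{\frac{4874 - 16965}{1063 + 470} - 27499}{4796 + 317 \left(-86\right)} = \frac{- \frac{12091}{1533} - 27499}{4796 - 27262} = \frac{\left(-12091\right) \frac{1}{1533} - 27499}{-22466} = \left(- \frac{12091}{1533} - 27499\right) \left(- \frac{1}{22466}\right) = \left(- \frac{42168058}{1533}\right) \left(- \frac{1}{22466}\right) = \frac{21084029}{17220189}$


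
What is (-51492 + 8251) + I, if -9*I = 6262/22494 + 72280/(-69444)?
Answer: -25329555295408/585777501 ≈ -43241.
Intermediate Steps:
I = 49625333/585777501 (I = -(6262/22494 + 72280/(-69444))/9 = -(6262*(1/22494) + 72280*(-1/69444))/9 = -(3131/11247 - 18070/17361)/9 = -⅑*(-49625333/65086389) = 49625333/585777501 ≈ 0.084717)
(-51492 + 8251) + I = (-51492 + 8251) + 49625333/585777501 = -43241 + 49625333/585777501 = -25329555295408/585777501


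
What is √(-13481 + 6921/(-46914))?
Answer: I*√3296774777030/15638 ≈ 116.11*I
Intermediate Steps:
√(-13481 + 6921/(-46914)) = √(-13481 + 6921*(-1/46914)) = √(-13481 - 2307/15638) = √(-210818185/15638) = I*√3296774777030/15638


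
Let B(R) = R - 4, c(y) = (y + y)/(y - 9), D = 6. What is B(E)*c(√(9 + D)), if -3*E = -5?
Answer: 35/33 + 7*√15/11 ≈ 3.5252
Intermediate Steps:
c(y) = 2*y/(-9 + y) (c(y) = (2*y)/(-9 + y) = 2*y/(-9 + y))
E = 5/3 (E = -⅓*(-5) = 5/3 ≈ 1.6667)
B(R) = -4 + R
B(E)*c(√(9 + D)) = (-4 + 5/3)*(2*√(9 + 6)/(-9 + √(9 + 6))) = -14*√15/(3*(-9 + √15))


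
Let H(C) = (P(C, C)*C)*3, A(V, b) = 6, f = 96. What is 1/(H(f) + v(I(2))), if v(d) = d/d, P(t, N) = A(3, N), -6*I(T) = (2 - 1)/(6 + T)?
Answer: 1/1729 ≈ 0.00057837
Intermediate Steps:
I(T) = -1/(6*(6 + T)) (I(T) = -(2 - 1)/(6*(6 + T)) = -1/(6*(6 + T)))
P(t, N) = 6
v(d) = 1
H(C) = 18*C (H(C) = (6*C)*3 = 18*C)
1/(H(f) + v(I(2))) = 1/(18*96 + 1) = 1/(1728 + 1) = 1/1729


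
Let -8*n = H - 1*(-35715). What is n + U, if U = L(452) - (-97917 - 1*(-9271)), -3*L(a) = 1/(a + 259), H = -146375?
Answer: 437173279/4266 ≈ 1.0248e+5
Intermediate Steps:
n = 27665/2 (n = -(-146375 - 1*(-35715))/8 = -(-146375 + 35715)/8 = -1/8*(-110660) = 27665/2 ≈ 13833.)
L(a) = -1/(3*(259 + a)) (L(a) = -1/(3*(a + 259)) = -1/(3*(259 + a)))
U = 189081917/2133 (U = -1/(777 + 3*452) - (-97917 - 1*(-9271)) = -1/(777 + 1356) - (-97917 + 9271) = -1/2133 - 1*(-88646) = -1*1/2133 + 88646 = -1/2133 + 88646 = 189081917/2133 ≈ 88646.)
n + U = 27665/2 + 189081917/2133 = 437173279/4266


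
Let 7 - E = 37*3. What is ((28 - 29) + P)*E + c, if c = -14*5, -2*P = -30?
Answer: -1526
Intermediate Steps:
P = 15 (P = -½*(-30) = 15)
E = -104 (E = 7 - 37*3 = 7 - 1*111 = 7 - 111 = -104)
c = -70
((28 - 29) + P)*E + c = ((28 - 29) + 15)*(-104) - 70 = (-1 + 15)*(-104) - 70 = 14*(-104) - 70 = -1456 - 70 = -1526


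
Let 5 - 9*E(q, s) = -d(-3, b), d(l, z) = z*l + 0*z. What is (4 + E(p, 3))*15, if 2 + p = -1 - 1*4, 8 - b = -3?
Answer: 40/3 ≈ 13.333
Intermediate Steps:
b = 11 (b = 8 - 1*(-3) = 8 + 3 = 11)
d(l, z) = l*z (d(l, z) = l*z + 0 = l*z)
p = -7 (p = -2 + (-1 - 1*4) = -2 + (-1 - 4) = -2 - 5 = -7)
E(q, s) = -28/9 (E(q, s) = 5/9 - (-1)*(-3*11)/9 = 5/9 - (-1)*(-33)/9 = 5/9 - ⅑*33 = 5/9 - 11/3 = -28/9)
(4 + E(p, 3))*15 = (4 - 28/9)*15 = (8/9)*15 = 40/3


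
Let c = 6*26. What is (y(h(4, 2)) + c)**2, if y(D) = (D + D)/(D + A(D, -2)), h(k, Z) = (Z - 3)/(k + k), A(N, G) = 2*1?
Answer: 5466244/225 ≈ 24294.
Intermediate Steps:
A(N, G) = 2
h(k, Z) = (-3 + Z)/(2*k) (h(k, Z) = (-3 + Z)/((2*k)) = (-3 + Z)*(1/(2*k)) = (-3 + Z)/(2*k))
y(D) = 2*D/(2 + D) (y(D) = (D + D)/(D + 2) = (2*D)/(2 + D) = 2*D/(2 + D))
c = 156
(y(h(4, 2)) + c)**2 = (2*((1/2)*(-3 + 2)/4)/(2 + (1/2)*(-3 + 2)/4) + 156)**2 = (2*((1/2)*(1/4)*(-1))/(2 + (1/2)*(1/4)*(-1)) + 156)**2 = (2*(-1/8)/(2 - 1/8) + 156)**2 = (2*(-1/8)/(15/8) + 156)**2 = (2*(-1/8)*(8/15) + 156)**2 = (-2/15 + 156)**2 = (2338/15)**2 = 5466244/225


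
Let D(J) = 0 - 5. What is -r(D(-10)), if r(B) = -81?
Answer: 81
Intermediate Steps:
D(J) = -5
-r(D(-10)) = -1*(-81) = 81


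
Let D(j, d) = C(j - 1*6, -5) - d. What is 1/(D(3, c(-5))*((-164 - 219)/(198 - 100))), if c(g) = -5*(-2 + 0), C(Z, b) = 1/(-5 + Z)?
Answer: 784/31023 ≈ 0.025272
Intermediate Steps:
c(g) = 10 (c(g) = -5*(-2) = 10)
D(j, d) = 1/(-11 + j) - d (D(j, d) = 1/(-5 + (j - 1*6)) - d = 1/(-5 + (j - 6)) - d = 1/(-5 + (-6 + j)) - d = 1/(-11 + j) - d)
1/(D(3, c(-5))*((-164 - 219)/(198 - 100))) = 1/(((1 - 1*10*(-11 + 3))/(-11 + 3))*((-164 - 219)/(198 - 100))) = 1/(((1 - 1*10*(-8))/(-8))*(-383/98)) = 1/((-(1 + 80)/8)*(-383*1/98)) = 1/(-⅛*81*(-383/98)) = 1/(-81/8*(-383/98)) = 1/(31023/784) = 784/31023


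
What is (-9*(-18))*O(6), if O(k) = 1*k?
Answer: 972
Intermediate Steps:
O(k) = k
(-9*(-18))*O(6) = -9*(-18)*6 = 162*6 = 972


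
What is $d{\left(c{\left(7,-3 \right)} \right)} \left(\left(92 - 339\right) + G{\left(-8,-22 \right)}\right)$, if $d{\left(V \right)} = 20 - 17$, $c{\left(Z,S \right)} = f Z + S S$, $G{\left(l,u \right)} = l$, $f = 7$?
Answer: $-765$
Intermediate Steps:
$c{\left(Z,S \right)} = S^{2} + 7 Z$ ($c{\left(Z,S \right)} = 7 Z + S S = 7 Z + S^{2} = S^{2} + 7 Z$)
$d{\left(V \right)} = 3$ ($d{\left(V \right)} = 20 - 17 = 3$)
$d{\left(c{\left(7,-3 \right)} \right)} \left(\left(92 - 339\right) + G{\left(-8,-22 \right)}\right) = 3 \left(\left(92 - 339\right) - 8\right) = 3 \left(-247 - 8\right) = 3 \left(-255\right) = -765$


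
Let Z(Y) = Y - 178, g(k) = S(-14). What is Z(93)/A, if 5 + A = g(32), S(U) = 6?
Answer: -85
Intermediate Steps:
g(k) = 6
A = 1 (A = -5 + 6 = 1)
Z(Y) = -178 + Y
Z(93)/A = (-178 + 93)/1 = -85*1 = -85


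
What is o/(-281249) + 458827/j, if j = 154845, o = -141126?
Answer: 150897290393/43550001405 ≈ 3.4649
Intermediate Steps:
o/(-281249) + 458827/j = -141126/(-281249) + 458827/154845 = -141126*(-1/281249) + 458827*(1/154845) = 141126/281249 + 458827/154845 = 150897290393/43550001405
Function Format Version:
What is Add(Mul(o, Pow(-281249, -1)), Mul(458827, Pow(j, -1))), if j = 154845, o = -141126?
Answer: Rational(150897290393, 43550001405) ≈ 3.4649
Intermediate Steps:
Add(Mul(o, Pow(-281249, -1)), Mul(458827, Pow(j, -1))) = Add(Mul(-141126, Pow(-281249, -1)), Mul(458827, Pow(154845, -1))) = Add(Mul(-141126, Rational(-1, 281249)), Mul(458827, Rational(1, 154845))) = Add(Rational(141126, 281249), Rational(458827, 154845)) = Rational(150897290393, 43550001405)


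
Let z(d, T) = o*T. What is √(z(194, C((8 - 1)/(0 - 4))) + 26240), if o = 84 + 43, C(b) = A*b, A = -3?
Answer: √107627/2 ≈ 164.03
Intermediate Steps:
C(b) = -3*b
o = 127
z(d, T) = 127*T
√(z(194, C((8 - 1)/(0 - 4))) + 26240) = √(127*(-3*(8 - 1)/(0 - 4)) + 26240) = √(127*(-21/(-4)) + 26240) = √(127*(-21*(-1)/4) + 26240) = √(127*(-3*(-7/4)) + 26240) = √(127*(21/4) + 26240) = √(2667/4 + 26240) = √(107627/4) = √107627/2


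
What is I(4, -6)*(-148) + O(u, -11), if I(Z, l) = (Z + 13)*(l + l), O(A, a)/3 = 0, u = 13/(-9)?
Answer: 30192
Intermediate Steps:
u = -13/9 (u = 13*(-1/9) = -13/9 ≈ -1.4444)
O(A, a) = 0 (O(A, a) = 3*0 = 0)
I(Z, l) = 2*l*(13 + Z) (I(Z, l) = (13 + Z)*(2*l) = 2*l*(13 + Z))
I(4, -6)*(-148) + O(u, -11) = (2*(-6)*(13 + 4))*(-148) + 0 = (2*(-6)*17)*(-148) + 0 = -204*(-148) + 0 = 30192 + 0 = 30192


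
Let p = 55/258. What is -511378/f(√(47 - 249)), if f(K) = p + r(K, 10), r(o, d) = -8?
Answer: 18847932/287 ≈ 65672.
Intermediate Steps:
p = 55/258 (p = 55*(1/258) = 55/258 ≈ 0.21318)
f(K) = -2009/258 (f(K) = 55/258 - 8 = -2009/258)
-511378/f(√(47 - 249)) = -511378/(-2009/258) = -511378*(-258/2009) = 18847932/287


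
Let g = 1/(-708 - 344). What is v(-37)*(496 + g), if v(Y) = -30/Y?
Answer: 7826865/19462 ≈ 402.16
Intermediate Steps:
g = -1/1052 (g = 1/(-1052) = -1/1052 ≈ -0.00095057)
v(-37)*(496 + g) = (-30/(-37))*(496 - 1/1052) = -30*(-1/37)*(521791/1052) = (30/37)*(521791/1052) = 7826865/19462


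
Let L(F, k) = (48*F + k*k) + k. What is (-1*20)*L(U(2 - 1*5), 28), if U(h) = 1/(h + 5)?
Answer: -16720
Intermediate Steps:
U(h) = 1/(5 + h)
L(F, k) = k + k**2 + 48*F (L(F, k) = (48*F + k**2) + k = (k**2 + 48*F) + k = k + k**2 + 48*F)
(-1*20)*L(U(2 - 1*5), 28) = (-1*20)*(28 + 28**2 + 48/(5 + (2 - 1*5))) = -20*(28 + 784 + 48/(5 + (2 - 5))) = -20*(28 + 784 + 48/(5 - 3)) = -20*(28 + 784 + 48/2) = -20*(28 + 784 + 48*(1/2)) = -20*(28 + 784 + 24) = -20*836 = -16720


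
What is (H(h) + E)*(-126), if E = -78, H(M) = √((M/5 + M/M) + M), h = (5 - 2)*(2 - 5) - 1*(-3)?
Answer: 9828 - 126*I*√155/5 ≈ 9828.0 - 313.74*I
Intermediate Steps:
h = -6 (h = 3*(-3) + 3 = -9 + 3 = -6)
H(M) = √(1 + 6*M/5) (H(M) = √((M*(⅕) + 1) + M) = √((M/5 + 1) + M) = √((1 + M/5) + M) = √(1 + 6*M/5))
(H(h) + E)*(-126) = (√(25 + 30*(-6))/5 - 78)*(-126) = (√(25 - 180)/5 - 78)*(-126) = (√(-155)/5 - 78)*(-126) = ((I*√155)/5 - 78)*(-126) = (I*√155/5 - 78)*(-126) = (-78 + I*√155/5)*(-126) = 9828 - 126*I*√155/5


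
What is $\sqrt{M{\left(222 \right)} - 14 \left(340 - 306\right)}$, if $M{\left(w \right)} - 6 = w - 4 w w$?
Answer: $2 i \sqrt{49346} \approx 444.28 i$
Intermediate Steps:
$M{\left(w \right)} = 6 + w - 4 w^{2}$ ($M{\left(w \right)} = 6 + \left(w - 4 w w\right) = 6 - \left(- w + 4 w^{2}\right) = 6 + w - 4 w^{2}$)
$\sqrt{M{\left(222 \right)} - 14 \left(340 - 306\right)} = \sqrt{\left(6 + 222 - 4 \cdot 222^{2}\right) - 14 \left(340 - 306\right)} = \sqrt{\left(6 + 222 - 197136\right) - 476} = \sqrt{-196908 - 476} = \sqrt{-197384} = 2 i \sqrt{49346}$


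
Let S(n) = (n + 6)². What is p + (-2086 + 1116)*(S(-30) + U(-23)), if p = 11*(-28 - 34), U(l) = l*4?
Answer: -470162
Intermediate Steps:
U(l) = 4*l
S(n) = (6 + n)²
p = -682 (p = 11*(-62) = -682)
p + (-2086 + 1116)*(S(-30) + U(-23)) = -682 + (-2086 + 1116)*((6 - 30)² + 4*(-23)) = -682 - 970*((-24)² - 92) = -682 - 970*(576 - 92) = -682 - 970*484 = -682 - 469480 = -470162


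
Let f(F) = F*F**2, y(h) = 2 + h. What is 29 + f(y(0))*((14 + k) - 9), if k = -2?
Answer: 53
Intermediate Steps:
f(F) = F**3
29 + f(y(0))*((14 + k) - 9) = 29 + (2 + 0)**3*((14 - 2) - 9) = 29 + 2**3*(12 - 9) = 29 + 8*3 = 29 + 24 = 53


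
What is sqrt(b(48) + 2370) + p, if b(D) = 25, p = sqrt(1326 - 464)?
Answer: sqrt(862) + sqrt(2395) ≈ 78.299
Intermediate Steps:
p = sqrt(862) ≈ 29.360
sqrt(b(48) + 2370) + p = sqrt(25 + 2370) + sqrt(862) = sqrt(2395) + sqrt(862) = sqrt(862) + sqrt(2395)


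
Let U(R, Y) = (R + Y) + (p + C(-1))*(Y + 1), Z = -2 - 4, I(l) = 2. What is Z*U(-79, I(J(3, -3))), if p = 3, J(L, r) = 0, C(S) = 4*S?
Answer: 480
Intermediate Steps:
Z = -6
U(R, Y) = -1 + R (U(R, Y) = (R + Y) + (3 + 4*(-1))*(Y + 1) = (R + Y) + (3 - 4)*(1 + Y) = (R + Y) - (1 + Y) = (R + Y) + (-1 - Y) = -1 + R)
Z*U(-79, I(J(3, -3))) = -6*(-1 - 79) = -6*(-80) = 480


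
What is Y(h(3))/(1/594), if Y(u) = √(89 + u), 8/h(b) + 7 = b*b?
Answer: 594*√93 ≈ 5728.3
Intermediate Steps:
h(b) = 8/(-7 + b²) (h(b) = 8/(-7 + b*b) = 8/(-7 + b²))
Y(h(3))/(1/594) = √(89 + 8/(-7 + 3²))/(1/594) = √(89 + 8/(-7 + 9))/(1/594) = √(89 + 8/2)*594 = √(89 + 8*(½))*594 = √(89 + 4)*594 = √93*594 = 594*√93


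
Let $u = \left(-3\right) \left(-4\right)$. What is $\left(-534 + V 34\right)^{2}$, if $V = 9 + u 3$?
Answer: $992016$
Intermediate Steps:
$u = 12$
$V = 45$ ($V = 9 + 12 \cdot 3 = 9 + 36 = 45$)
$\left(-534 + V 34\right)^{2} = \left(-534 + 45 \cdot 34\right)^{2} = \left(-534 + 1530\right)^{2} = 996^{2} = 992016$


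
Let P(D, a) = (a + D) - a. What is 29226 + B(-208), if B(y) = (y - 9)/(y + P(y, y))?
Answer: 12158233/416 ≈ 29227.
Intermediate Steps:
P(D, a) = D (P(D, a) = (D + a) - a = D)
B(y) = (-9 + y)/(2*y) (B(y) = (y - 9)/(y + y) = (-9 + y)/((2*y)) = (-9 + y)*(1/(2*y)) = (-9 + y)/(2*y))
29226 + B(-208) = 29226 + (½)*(-9 - 208)/(-208) = 29226 + (½)*(-1/208)*(-217) = 29226 + 217/416 = 12158233/416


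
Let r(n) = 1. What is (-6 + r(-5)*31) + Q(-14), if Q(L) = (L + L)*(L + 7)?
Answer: 221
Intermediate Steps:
Q(L) = 2*L*(7 + L) (Q(L) = (2*L)*(7 + L) = 2*L*(7 + L))
(-6 + r(-5)*31) + Q(-14) = (-6 + 1*31) + 2*(-14)*(7 - 14) = (-6 + 31) + 2*(-14)*(-7) = 25 + 196 = 221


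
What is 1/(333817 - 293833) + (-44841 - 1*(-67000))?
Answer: 886005457/39984 ≈ 22159.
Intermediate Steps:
1/(333817 - 293833) + (-44841 - 1*(-67000)) = 1/39984 + (-44841 + 67000) = 1/39984 + 22159 = 886005457/39984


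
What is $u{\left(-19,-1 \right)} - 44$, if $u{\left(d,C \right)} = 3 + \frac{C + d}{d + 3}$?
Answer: $- \frac{159}{4} \approx -39.75$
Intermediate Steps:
$u{\left(d,C \right)} = 3 + \frac{C + d}{3 + d}$
$u{\left(-19,-1 \right)} - 44 = \frac{9 - 1 + 4 \left(-19\right)}{3 - 19} - 44 = \frac{9 - 1 - 76}{-16} - 44 = \left(- \frac{1}{16}\right) \left(-68\right) - 44 = \frac{17}{4} - 44 = - \frac{159}{4}$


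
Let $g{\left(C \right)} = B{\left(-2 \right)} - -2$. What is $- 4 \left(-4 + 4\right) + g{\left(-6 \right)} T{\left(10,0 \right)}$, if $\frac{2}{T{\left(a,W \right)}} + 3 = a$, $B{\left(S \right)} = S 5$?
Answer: $- \frac{16}{7} \approx -2.2857$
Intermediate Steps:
$B{\left(S \right)} = 5 S$
$T{\left(a,W \right)} = \frac{2}{-3 + a}$
$g{\left(C \right)} = -8$ ($g{\left(C \right)} = 5 \left(-2\right) - -2 = -10 + 2 = -8$)
$- 4 \left(-4 + 4\right) + g{\left(-6 \right)} T{\left(10,0 \right)} = - 4 \left(-4 + 4\right) - 8 \frac{2}{-3 + 10} = \left(-4\right) 0 - 8 \cdot \frac{2}{7} = 0 - 8 \cdot 2 \cdot \frac{1}{7} = 0 - \frac{16}{7} = - \frac{16}{7}$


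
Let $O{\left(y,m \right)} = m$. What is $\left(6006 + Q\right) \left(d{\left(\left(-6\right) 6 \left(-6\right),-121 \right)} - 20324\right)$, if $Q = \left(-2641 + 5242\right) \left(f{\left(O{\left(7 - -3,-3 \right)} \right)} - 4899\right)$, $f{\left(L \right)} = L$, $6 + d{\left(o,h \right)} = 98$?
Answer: $257838550272$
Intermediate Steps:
$d{\left(o,h \right)} = 92$ ($d{\left(o,h \right)} = -6 + 98 = 92$)
$Q = -12750102$ ($Q = \left(-2641 + 5242\right) \left(-3 - 4899\right) = 2601 \left(-4902\right) = -12750102$)
$\left(6006 + Q\right) \left(d{\left(\left(-6\right) 6 \left(-6\right),-121 \right)} - 20324\right) = \left(6006 - 12750102\right) \left(92 - 20324\right) = \left(-12744096\right) \left(-20232\right) = 257838550272$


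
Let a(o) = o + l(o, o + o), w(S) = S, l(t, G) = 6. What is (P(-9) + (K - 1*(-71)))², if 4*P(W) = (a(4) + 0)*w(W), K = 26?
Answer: 22201/4 ≈ 5550.3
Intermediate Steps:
a(o) = 6 + o (a(o) = o + 6 = 6 + o)
P(W) = 5*W/2 (P(W) = (((6 + 4) + 0)*W)/4 = ((10 + 0)*W)/4 = (10*W)/4 = 5*W/2)
(P(-9) + (K - 1*(-71)))² = ((5/2)*(-9) + (26 - 1*(-71)))² = (-45/2 + (26 + 71))² = (-45/2 + 97)² = (149/2)² = 22201/4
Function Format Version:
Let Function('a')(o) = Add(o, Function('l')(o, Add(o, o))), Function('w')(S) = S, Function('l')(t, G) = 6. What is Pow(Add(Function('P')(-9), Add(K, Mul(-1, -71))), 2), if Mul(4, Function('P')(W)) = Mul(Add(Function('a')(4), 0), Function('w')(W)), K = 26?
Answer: Rational(22201, 4) ≈ 5550.3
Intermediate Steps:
Function('a')(o) = Add(6, o) (Function('a')(o) = Add(o, 6) = Add(6, o))
Function('P')(W) = Mul(Rational(5, 2), W) (Function('P')(W) = Mul(Rational(1, 4), Mul(Add(Add(6, 4), 0), W)) = Mul(Rational(1, 4), Mul(Add(10, 0), W)) = Mul(Rational(1, 4), Mul(10, W)) = Mul(Rational(5, 2), W))
Pow(Add(Function('P')(-9), Add(K, Mul(-1, -71))), 2) = Pow(Add(Mul(Rational(5, 2), -9), Add(26, Mul(-1, -71))), 2) = Pow(Add(Rational(-45, 2), Add(26, 71)), 2) = Pow(Add(Rational(-45, 2), 97), 2) = Pow(Rational(149, 2), 2) = Rational(22201, 4)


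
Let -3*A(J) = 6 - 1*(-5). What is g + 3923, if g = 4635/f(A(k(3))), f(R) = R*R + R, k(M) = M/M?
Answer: 386939/88 ≈ 4397.0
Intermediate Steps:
k(M) = 1
A(J) = -11/3 (A(J) = -(6 - 1*(-5))/3 = -(6 + 5)/3 = -⅓*11 = -11/3)
f(R) = R + R² (f(R) = R² + R = R + R²)
g = 41715/88 (g = 4635/((-11*(1 - 11/3)/3)) = 4635/((-11/3*(-8/3))) = 4635/(88/9) = 4635*(9/88) = 41715/88 ≈ 474.03)
g + 3923 = 41715/88 + 3923 = 386939/88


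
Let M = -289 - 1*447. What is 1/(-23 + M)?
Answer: -1/759 ≈ -0.0013175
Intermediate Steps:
M = -736 (M = -289 - 447 = -736)
1/(-23 + M) = 1/(-23 - 736) = 1/(-759) = -1/759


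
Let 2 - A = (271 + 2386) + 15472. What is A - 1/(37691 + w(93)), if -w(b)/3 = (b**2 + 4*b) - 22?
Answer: -193850139/10694 ≈ -18127.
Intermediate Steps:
w(b) = 66 - 12*b - 3*b**2 (w(b) = -3*((b**2 + 4*b) - 22) = -3*(-22 + b**2 + 4*b) = 66 - 12*b - 3*b**2)
A = -18127 (A = 2 - ((271 + 2386) + 15472) = 2 - (2657 + 15472) = 2 - 1*18129 = 2 - 18129 = -18127)
A - 1/(37691 + w(93)) = -18127 - 1/(37691 + (66 - 12*93 - 3*93**2)) = -18127 - 1/(37691 + (66 - 1116 - 3*8649)) = -18127 - 1/(37691 + (66 - 1116 - 25947)) = -18127 - 1/(37691 - 26997) = -18127 - 1/10694 = -193850139/10694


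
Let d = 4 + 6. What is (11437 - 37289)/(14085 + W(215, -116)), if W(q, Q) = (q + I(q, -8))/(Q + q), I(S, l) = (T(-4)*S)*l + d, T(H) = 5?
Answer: -639837/346510 ≈ -1.8465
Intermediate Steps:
d = 10
I(S, l) = 10 + 5*S*l (I(S, l) = (5*S)*l + 10 = 5*S*l + 10 = 10 + 5*S*l)
W(q, Q) = (10 - 39*q)/(Q + q) (W(q, Q) = (q + (10 + 5*q*(-8)))/(Q + q) = (q + (10 - 40*q))/(Q + q) = (10 - 39*q)/(Q + q))
(11437 - 37289)/(14085 + W(215, -116)) = (11437 - 37289)/(14085 + (10 - 39*215)/(-116 + 215)) = -25852/(14085 + (10 - 8385)/99) = -25852/(14085 + (1/99)*(-8375)) = -25852/(14085 - 8375/99) = -25852/1386040/99 = -25852*99/1386040 = -639837/346510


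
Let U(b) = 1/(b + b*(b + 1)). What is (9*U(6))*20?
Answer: 15/4 ≈ 3.7500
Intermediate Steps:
U(b) = 1/(b + b*(1 + b))
(9*U(6))*20 = (9*(1/(6*(2 + 6))))*20 = (9*((⅙)/8))*20 = (9*((⅙)*(⅛)))*20 = (9*(1/48))*20 = (3/16)*20 = 15/4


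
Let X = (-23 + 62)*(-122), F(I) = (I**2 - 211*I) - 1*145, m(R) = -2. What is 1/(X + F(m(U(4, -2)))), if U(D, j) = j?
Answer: -1/4477 ≈ -0.00022336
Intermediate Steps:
F(I) = -145 + I**2 - 211*I (F(I) = (I**2 - 211*I) - 145 = -145 + I**2 - 211*I)
X = -4758 (X = 39*(-122) = -4758)
1/(X + F(m(U(4, -2)))) = 1/(-4758 + (-145 + (-2)**2 - 211*(-2))) = 1/(-4758 + (-145 + 4 + 422)) = 1/(-4758 + 281) = 1/(-4477) = -1/4477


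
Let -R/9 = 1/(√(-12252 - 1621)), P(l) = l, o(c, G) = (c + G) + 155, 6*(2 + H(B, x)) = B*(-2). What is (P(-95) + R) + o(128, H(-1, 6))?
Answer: 559/3 + 9*I*√13873/13873 ≈ 186.33 + 0.076411*I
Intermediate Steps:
H(B, x) = -2 - B/3 (H(B, x) = -2 + (B*(-2))/6 = -2 + (-2*B)/6 = -2 - B/3)
o(c, G) = 155 + G + c (o(c, G) = (G + c) + 155 = 155 + G + c)
R = 9*I*√13873/13873 (R = -9/√(-12252 - 1621) = -9*(-I*√13873/13873) = -(-9)*I*√13873/13873 = 9*I*√13873/13873 ≈ 0.076411*I)
(P(-95) + R) + o(128, H(-1, 6)) = (-95 + 9*I*√13873/13873) + (155 + (-2 - ⅓*(-1)) + 128) = (-95 + 9*I*√13873/13873) + (155 + (-2 + ⅓) + 128) = (-95 + 9*I*√13873/13873) + (155 - 5/3 + 128) = (-95 + 9*I*√13873/13873) + 844/3 = 559/3 + 9*I*√13873/13873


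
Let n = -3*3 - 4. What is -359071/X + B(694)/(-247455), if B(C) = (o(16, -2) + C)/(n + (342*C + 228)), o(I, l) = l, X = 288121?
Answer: -21108402643418447/16937524947931965 ≈ -1.2463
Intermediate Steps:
n = -13 (n = -9 - 4 = -13)
B(C) = (-2 + C)/(215 + 342*C) (B(C) = (-2 + C)/(-13 + (342*C + 228)) = (-2 + C)/(-13 + (228 + 342*C)) = (-2 + C)/(215 + 342*C))
-359071/X + B(694)/(-247455) = -359071/288121 + ((-2 + 694)/(215 + 342*694))/(-247455) = -359071*1/288121 + (692/(215 + 237348))*(-1/247455) = -359071/288121 + (692/237563)*(-1/247455) = -359071/288121 - 692/58786152165 = -21108402643418447/16937524947931965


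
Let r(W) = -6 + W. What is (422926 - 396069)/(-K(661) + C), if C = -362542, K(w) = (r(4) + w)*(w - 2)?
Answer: -26857/796823 ≈ -0.033705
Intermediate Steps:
K(w) = (-2 + w)**2 (K(w) = ((-6 + 4) + w)*(w - 2) = (-2 + w)*(-2 + w) = (-2 + w)**2)
(422926 - 396069)/(-K(661) + C) = (422926 - 396069)/(-(4 + 661**2 - 4*661) - 362542) = 26857/(-(4 + 436921 - 2644) - 362542) = 26857/(-1*434281 - 362542) = 26857/(-434281 - 362542) = 26857/(-796823) = 26857*(-1/796823) = -26857/796823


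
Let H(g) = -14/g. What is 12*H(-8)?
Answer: 21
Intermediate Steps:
12*H(-8) = 12*(-14/(-8)) = 12*(-14*(-⅛)) = 12*(7/4) = 21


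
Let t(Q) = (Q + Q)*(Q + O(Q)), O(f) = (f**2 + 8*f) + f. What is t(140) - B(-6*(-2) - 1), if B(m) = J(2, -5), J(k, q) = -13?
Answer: 5880013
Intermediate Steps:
O(f) = f**2 + 9*f
B(m) = -13
t(Q) = 2*Q*(Q + Q*(9 + Q)) (t(Q) = (Q + Q)*(Q + Q*(9 + Q)) = (2*Q)*(Q + Q*(9 + Q)) = 2*Q*(Q + Q*(9 + Q)))
t(140) - B(-6*(-2) - 1) = 2*140**2*(10 + 140) - 1*(-13) = 2*19600*150 + 13 = 5880000 + 13 = 5880013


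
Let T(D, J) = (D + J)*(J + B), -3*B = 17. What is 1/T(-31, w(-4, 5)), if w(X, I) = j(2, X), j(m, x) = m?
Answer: 3/319 ≈ 0.0094044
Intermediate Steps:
B = -17/3 (B = -1/3*17 = -17/3 ≈ -5.6667)
w(X, I) = 2
T(D, J) = (-17/3 + J)*(D + J) (T(D, J) = (D + J)*(J - 17/3) = (D + J)*(-17/3 + J) = (-17/3 + J)*(D + J))
1/T(-31, w(-4, 5)) = 1/(2**2 - 17/3*(-31) - 17/3*2 - 31*2) = 1/(4 + 527/3 - 34/3 - 62) = 1/(319/3) = 3/319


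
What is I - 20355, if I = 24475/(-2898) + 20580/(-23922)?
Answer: -8714660285/427938 ≈ -20364.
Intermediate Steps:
I = -3982295/427938 (I = 24475*(-1/2898) + 20580*(-1/23922) = -24475/2898 - 3430/3987 = -3982295/427938 ≈ -9.3058)
I - 20355 = -3982295/427938 - 20355 = -8714660285/427938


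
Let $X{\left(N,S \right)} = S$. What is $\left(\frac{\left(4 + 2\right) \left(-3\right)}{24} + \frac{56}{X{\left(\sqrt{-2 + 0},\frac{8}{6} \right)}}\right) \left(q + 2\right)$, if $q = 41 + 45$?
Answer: $3630$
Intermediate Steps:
$q = 86$
$\left(\frac{\left(4 + 2\right) \left(-3\right)}{24} + \frac{56}{X{\left(\sqrt{-2 + 0},\frac{8}{6} \right)}}\right) \left(q + 2\right) = \left(\frac{\left(4 + 2\right) \left(-3\right)}{24} + \frac{56}{8 \cdot \frac{1}{6}}\right) \left(86 + 2\right) = \left(6 \left(-3\right) \frac{1}{24} + \frac{56}{8 \cdot \frac{1}{6}}\right) 88 = \left(\left(-18\right) \frac{1}{24} + \frac{56}{\frac{4}{3}}\right) 88 = \left(- \frac{3}{4} + 56 \cdot \frac{3}{4}\right) 88 = \left(- \frac{3}{4} + 42\right) 88 = \frac{165}{4} \cdot 88 = 3630$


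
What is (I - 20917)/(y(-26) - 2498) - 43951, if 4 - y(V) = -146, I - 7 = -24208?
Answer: -51575915/1174 ≈ -43932.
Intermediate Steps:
I = -24201 (I = 7 - 24208 = -24201)
y(V) = 150 (y(V) = 4 - 1*(-146) = 4 + 146 = 150)
(I - 20917)/(y(-26) - 2498) - 43951 = (-24201 - 20917)/(150 - 2498) - 43951 = -45118/(-2348) - 43951 = -45118*(-1/2348) - 43951 = 22559/1174 - 43951 = -51575915/1174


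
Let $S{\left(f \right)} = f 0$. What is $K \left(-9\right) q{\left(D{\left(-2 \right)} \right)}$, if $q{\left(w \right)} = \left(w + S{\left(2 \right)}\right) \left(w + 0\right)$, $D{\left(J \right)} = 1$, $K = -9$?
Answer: $81$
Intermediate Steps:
$S{\left(f \right)} = 0$
$q{\left(w \right)} = w^{2}$ ($q{\left(w \right)} = \left(w + 0\right) \left(w + 0\right) = w w = w^{2}$)
$K \left(-9\right) q{\left(D{\left(-2 \right)} \right)} = \left(-9\right) \left(-9\right) 1^{2} = 81 \cdot 1 = 81$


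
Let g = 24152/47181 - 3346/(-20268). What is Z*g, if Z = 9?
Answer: 107896727/17708602 ≈ 6.0929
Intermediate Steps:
g = 107896727/159377418 (g = 24152*(1/47181) - 3346*(-1/20268) = 24152/47181 + 1673/10134 = 107896727/159377418 ≈ 0.67699)
Z*g = 9*(107896727/159377418) = 107896727/17708602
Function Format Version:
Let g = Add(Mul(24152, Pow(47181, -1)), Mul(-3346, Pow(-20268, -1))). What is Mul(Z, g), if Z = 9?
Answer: Rational(107896727, 17708602) ≈ 6.0929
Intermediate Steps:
g = Rational(107896727, 159377418) (g = Add(Mul(24152, Rational(1, 47181)), Mul(-3346, Rational(-1, 20268))) = Add(Rational(24152, 47181), Rational(1673, 10134)) = Rational(107896727, 159377418) ≈ 0.67699)
Mul(Z, g) = Mul(9, Rational(107896727, 159377418)) = Rational(107896727, 17708602)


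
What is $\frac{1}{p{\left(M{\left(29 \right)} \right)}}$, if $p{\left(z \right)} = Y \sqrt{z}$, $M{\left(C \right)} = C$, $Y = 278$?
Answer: $\frac{\sqrt{29}}{8062} \approx 0.00066797$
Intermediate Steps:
$p{\left(z \right)} = 278 \sqrt{z}$
$\frac{1}{p{\left(M{\left(29 \right)} \right)}} = \frac{1}{278 \sqrt{29}} = \frac{\sqrt{29}}{8062}$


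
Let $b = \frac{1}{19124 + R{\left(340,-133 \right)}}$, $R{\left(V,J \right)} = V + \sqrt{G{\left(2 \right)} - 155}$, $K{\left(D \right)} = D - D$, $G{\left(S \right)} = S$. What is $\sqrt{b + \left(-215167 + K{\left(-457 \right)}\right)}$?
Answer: $\frac{\sqrt{3} \sqrt{\frac{-4188010487 - 645501 i \sqrt{17}}{6488 + i \sqrt{17}}}}{3} \approx 3.5209 \cdot 10^{-11} - 463.86 i$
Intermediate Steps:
$K{\left(D \right)} = 0$
$R{\left(V,J \right)} = V + 3 i \sqrt{17}$ ($R{\left(V,J \right)} = V + \sqrt{2 - 155} = V + \sqrt{-153} = V + 3 i \sqrt{17}$)
$b = \frac{1}{19464 + 3 i \sqrt{17}}$ ($b = \frac{1}{19124 + \left(340 + 3 i \sqrt{17}\right)} = \frac{1}{19464 + 3 i \sqrt{17}} \approx 5.1377 \cdot 10^{-5} - 3.27 \cdot 10^{-8} i$)
$\sqrt{b + \left(-215167 + K{\left(-457 \right)}\right)} = \sqrt{\left(\frac{6488}{126282483} - \frac{i \sqrt{17}}{126282483}\right) + \left(-215167 + 0\right)} = \sqrt{\left(\frac{6488}{126282483} - \frac{i \sqrt{17}}{126282483}\right) - 215167} = \sqrt{- \frac{27171823013173}{126282483} - \frac{i \sqrt{17}}{126282483}}$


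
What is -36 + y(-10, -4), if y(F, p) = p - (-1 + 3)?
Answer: -42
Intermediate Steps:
y(F, p) = -2 + p (y(F, p) = p - 1*2 = p - 2 = -2 + p)
-36 + y(-10, -4) = -36 + (-2 - 4) = -36 - 6 = -42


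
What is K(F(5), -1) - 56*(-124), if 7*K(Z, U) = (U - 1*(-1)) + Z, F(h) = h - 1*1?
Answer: 48612/7 ≈ 6944.6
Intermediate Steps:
F(h) = -1 + h (F(h) = h - 1 = -1 + h)
K(Z, U) = ⅐ + U/7 + Z/7 (K(Z, U) = ((U - 1*(-1)) + Z)/7 = ((U + 1) + Z)/7 = ((1 + U) + Z)/7 = (1 + U + Z)/7 = ⅐ + U/7 + Z/7)
K(F(5), -1) - 56*(-124) = (⅐ + (⅐)*(-1) + (-1 + 5)/7) - 56*(-124) = (⅐ - ⅐ + (⅐)*4) + 6944 = (⅐ - ⅐ + 4/7) + 6944 = 4/7 + 6944 = 48612/7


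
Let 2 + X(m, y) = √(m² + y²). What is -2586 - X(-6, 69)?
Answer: -2584 - 3*√533 ≈ -2653.3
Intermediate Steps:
X(m, y) = -2 + √(m² + y²)
-2586 - X(-6, 69) = -2586 - (-2 + √((-6)² + 69²)) = -2586 - (-2 + √(36 + 4761)) = -2586 - (-2 + √4797) = -2586 - (-2 + 3*√533) = -2586 + (2 - 3*√533) = -2584 - 3*√533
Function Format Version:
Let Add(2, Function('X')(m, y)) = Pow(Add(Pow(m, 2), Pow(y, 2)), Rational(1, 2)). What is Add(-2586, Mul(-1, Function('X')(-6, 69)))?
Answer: Add(-2584, Mul(-3, Pow(533, Rational(1, 2)))) ≈ -2653.3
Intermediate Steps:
Function('X')(m, y) = Add(-2, Pow(Add(Pow(m, 2), Pow(y, 2)), Rational(1, 2)))
Add(-2586, Mul(-1, Function('X')(-6, 69))) = Add(-2586, Mul(-1, Add(-2, Pow(Add(Pow(-6, 2), Pow(69, 2)), Rational(1, 2))))) = Add(-2586, Mul(-1, Add(-2, Pow(Add(36, 4761), Rational(1, 2))))) = Add(-2586, Mul(-1, Add(-2, Pow(4797, Rational(1, 2))))) = Add(-2586, Mul(-1, Add(-2, Mul(3, Pow(533, Rational(1, 2)))))) = Add(-2586, Add(2, Mul(-3, Pow(533, Rational(1, 2))))) = Add(-2584, Mul(-3, Pow(533, Rational(1, 2))))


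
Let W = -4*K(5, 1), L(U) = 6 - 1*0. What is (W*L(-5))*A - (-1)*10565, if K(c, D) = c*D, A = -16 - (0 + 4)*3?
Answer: 13925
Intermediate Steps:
A = -28 (A = -16 - 4*3 = -16 - 1*12 = -16 - 12 = -28)
K(c, D) = D*c
L(U) = 6 (L(U) = 6 + 0 = 6)
W = -20 (W = -4*5 = -20)
(W*L(-5))*A - (-1)*10565 = -20*6*(-28) - (-1)*10565 = -120*(-28) - 1*(-10565) = 3360 + 10565 = 13925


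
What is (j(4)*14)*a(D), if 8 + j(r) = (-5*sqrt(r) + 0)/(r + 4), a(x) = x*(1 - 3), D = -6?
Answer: -1554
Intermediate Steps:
a(x) = -2*x (a(x) = x*(-2) = -2*x)
j(r) = -8 - 5*sqrt(r)/(4 + r) (j(r) = -8 + (-5*sqrt(r) + 0)/(r + 4) = -8 + (-5*sqrt(r))/(4 + r) = -8 - 5*sqrt(r)/(4 + r))
(j(4)*14)*a(D) = (((-32 - 8*4 - 5*sqrt(4))/(4 + 4))*14)*(-2*(-6)) = (((-32 - 32 - 5*2)/8)*14)*12 = (((-32 - 32 - 10)/8)*14)*12 = (((1/8)*(-74))*14)*12 = -37/4*14*12 = -259/2*12 = -1554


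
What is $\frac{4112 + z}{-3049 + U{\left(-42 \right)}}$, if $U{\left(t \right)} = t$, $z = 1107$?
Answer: $- \frac{5219}{3091} \approx -1.6884$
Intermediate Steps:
$\frac{4112 + z}{-3049 + U{\left(-42 \right)}} = \frac{4112 + 1107}{-3049 - 42} = \frac{5219}{-3091} = 5219 \left(- \frac{1}{3091}\right) = - \frac{5219}{3091}$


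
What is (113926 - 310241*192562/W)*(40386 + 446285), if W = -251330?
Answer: 21504446071592881/125665 ≈ 1.7113e+11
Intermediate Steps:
(113926 - 310241*192562/W)*(40386 + 446285) = (113926 - 310241/((-251330/192562)))*(40386 + 446285) = (113926 - 310241/((-251330*1/192562)))*486671 = (113926 - 310241/(-125665/96281))*486671 = (113926 - 310241*(-96281/125665))*486671 = (113926 + 29870313721/125665)*486671 = (44186824511/125665)*486671 = 21504446071592881/125665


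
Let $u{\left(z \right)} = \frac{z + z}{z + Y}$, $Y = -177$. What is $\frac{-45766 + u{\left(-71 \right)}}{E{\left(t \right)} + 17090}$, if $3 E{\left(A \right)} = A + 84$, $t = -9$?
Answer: $- \frac{5674913}{2122260} \approx -2.674$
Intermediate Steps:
$u{\left(z \right)} = \frac{2 z}{-177 + z}$ ($u{\left(z \right)} = \frac{z + z}{z - 177} = \frac{2 z}{-177 + z}$)
$E{\left(A \right)} = 28 + \frac{A}{3}$ ($E{\left(A \right)} = \frac{A + 84}{3} = \frac{84 + A}{3} = 28 + \frac{A}{3}$)
$\frac{-45766 + u{\left(-71 \right)}}{E{\left(t \right)} + 17090} = \frac{-45766 + 2 \left(-71\right) \frac{1}{-177 - 71}}{\left(28 + \frac{1}{3} \left(-9\right)\right) + 17090} = \frac{-45766 + 2 \left(-71\right) \frac{1}{-248}}{\left(28 - 3\right) + 17090} = \frac{-45766 + 2 \left(-71\right) \left(- \frac{1}{248}\right)}{25 + 17090} = \frac{-45766 + \frac{71}{124}}{17115} = \left(- \frac{5674913}{124}\right) \frac{1}{17115} = - \frac{5674913}{2122260}$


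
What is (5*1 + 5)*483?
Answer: 4830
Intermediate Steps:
(5*1 + 5)*483 = (5 + 5)*483 = 10*483 = 4830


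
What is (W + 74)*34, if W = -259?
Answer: -6290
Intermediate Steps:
(W + 74)*34 = (-259 + 74)*34 = -185*34 = -6290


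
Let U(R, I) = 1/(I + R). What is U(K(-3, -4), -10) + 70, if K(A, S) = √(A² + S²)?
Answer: 349/5 ≈ 69.800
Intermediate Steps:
U(K(-3, -4), -10) + 70 = 1/(-10 + √((-3)² + (-4)²)) + 70 = 1/(-10 + √(9 + 16)) + 70 = 1/(-10 + √25) + 70 = 1/(-10 + 5) + 70 = 1/(-5) + 70 = -⅕ + 70 = 349/5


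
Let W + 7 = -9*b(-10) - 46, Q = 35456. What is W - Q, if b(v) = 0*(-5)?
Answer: -35509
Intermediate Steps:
b(v) = 0
W = -53 (W = -7 + (-9*0 - 46) = -7 + (0 - 46) = -7 - 46 = -53)
W - Q = -53 - 1*35456 = -53 - 35456 = -35509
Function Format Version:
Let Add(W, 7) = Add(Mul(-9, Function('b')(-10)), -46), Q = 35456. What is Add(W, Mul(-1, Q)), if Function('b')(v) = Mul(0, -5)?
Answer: -35509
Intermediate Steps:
Function('b')(v) = 0
W = -53 (W = Add(-7, Add(Mul(-9, 0), -46)) = Add(-7, Add(0, -46)) = Add(-7, -46) = -53)
Add(W, Mul(-1, Q)) = Add(-53, Mul(-1, 35456)) = Add(-53, -35456) = -35509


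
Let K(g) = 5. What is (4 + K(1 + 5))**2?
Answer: 81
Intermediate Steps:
(4 + K(1 + 5))**2 = (4 + 5)**2 = 9**2 = 81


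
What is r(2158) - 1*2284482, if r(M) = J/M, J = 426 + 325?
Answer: -4929911405/2158 ≈ -2.2845e+6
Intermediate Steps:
J = 751
r(M) = 751/M
r(2158) - 1*2284482 = 751/2158 - 1*2284482 = 751*(1/2158) - 2284482 = 751/2158 - 2284482 = -4929911405/2158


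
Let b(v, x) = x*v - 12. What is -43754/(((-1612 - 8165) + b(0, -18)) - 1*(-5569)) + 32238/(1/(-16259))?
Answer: -1105972602743/2110 ≈ -5.2416e+8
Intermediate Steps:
b(v, x) = -12 + v*x (b(v, x) = v*x - 12 = -12 + v*x)
-43754/(((-1612 - 8165) + b(0, -18)) - 1*(-5569)) + 32238/(1/(-16259)) = -43754/(((-1612 - 8165) + (-12 + 0*(-18))) - 1*(-5569)) + 32238/(1/(-16259)) = -43754/((-9777 + (-12 + 0)) + 5569) + 32238/(-1/16259) = -43754/((-9777 - 12) + 5569) + 32238*(-16259) = -43754/(-9789 + 5569) - 524157642 = -43754/(-4220) - 524157642 = -43754*(-1/4220) - 524157642 = 21877/2110 - 524157642 = -1105972602743/2110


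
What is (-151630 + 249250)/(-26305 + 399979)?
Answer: 16270/62279 ≈ 0.26124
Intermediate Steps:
(-151630 + 249250)/(-26305 + 399979) = 97620/373674 = 97620*(1/373674) = 16270/62279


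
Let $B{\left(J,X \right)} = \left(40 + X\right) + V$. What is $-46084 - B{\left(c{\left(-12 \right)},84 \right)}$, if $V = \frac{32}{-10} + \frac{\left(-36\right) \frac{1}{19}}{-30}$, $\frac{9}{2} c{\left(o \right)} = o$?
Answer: $- \frac{4389462}{95} \approx -46205.0$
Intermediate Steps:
$c{\left(o \right)} = \frac{2 o}{9}$
$V = - \frac{298}{95}$ ($V = 32 \left(- \frac{1}{10}\right) + \left(-36\right) \frac{1}{19} \left(- \frac{1}{30}\right) = - \frac{16}{5} - - \frac{6}{95} = - \frac{16}{5} + \frac{6}{95} = - \frac{298}{95} \approx -3.1368$)
$B{\left(J,X \right)} = \frac{3502}{95} + X$ ($B{\left(J,X \right)} = \left(40 + X\right) - \frac{298}{95} = \frac{3502}{95} + X$)
$-46084 - B{\left(c{\left(-12 \right)},84 \right)} = -46084 - \left(\frac{3502}{95} + 84\right) = -46084 - \frac{11482}{95} = - \frac{4389462}{95}$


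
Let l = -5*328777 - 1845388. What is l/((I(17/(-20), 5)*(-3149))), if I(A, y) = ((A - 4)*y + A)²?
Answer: 348927300/198390149 ≈ 1.7588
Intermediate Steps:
l = -3489273 (l = -1643885 - 1845388 = -3489273)
I(A, y) = (A + y*(-4 + A))² (I(A, y) = ((-4 + A)*y + A)² = (y*(-4 + A) + A)² = (A + y*(-4 + A))²)
l/((I(17/(-20), 5)*(-3149))) = -3489273*(-1/(3149*(17/(-20) - 4*5 + (17/(-20))*5)²)) = -3489273*(-1/(3149*(17*(-1/20) - 20 + (17*(-1/20))*5)²)) = -3489273*(-1/(3149*(-17/20 - 20 - 17/20*5)²)) = -3489273*(-1/(3149*(-17/20 - 20 - 17/4)²)) = -3489273/((-251/10)²*(-3149)) = -3489273/((63001/100)*(-3149)) = -3489273/(-198390149/100) = -3489273*(-100/198390149) = 348927300/198390149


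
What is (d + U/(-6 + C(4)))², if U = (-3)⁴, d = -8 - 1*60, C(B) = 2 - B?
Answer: 390625/64 ≈ 6103.5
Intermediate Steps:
d = -68 (d = -8 - 60 = -68)
U = 81
(d + U/(-6 + C(4)))² = (-68 + 81/(-6 + (2 - 1*4)))² = (-68 + 81/(-6 + (2 - 4)))² = (-68 + 81/(-6 - 2))² = (-68 + 81/(-8))² = (-68 + 81*(-⅛))² = (-68 - 81/8)² = (-625/8)² = 390625/64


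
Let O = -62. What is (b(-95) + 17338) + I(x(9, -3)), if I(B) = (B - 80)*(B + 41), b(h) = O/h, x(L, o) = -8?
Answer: 1371292/95 ≈ 14435.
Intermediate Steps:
b(h) = -62/h
I(B) = (-80 + B)*(41 + B)
(b(-95) + 17338) + I(x(9, -3)) = (-62/(-95) + 17338) + (-3280 + (-8)² - 39*(-8)) = (-62*(-1/95) + 17338) + (-3280 + 64 + 312) = (62/95 + 17338) - 2904 = 1647172/95 - 2904 = 1371292/95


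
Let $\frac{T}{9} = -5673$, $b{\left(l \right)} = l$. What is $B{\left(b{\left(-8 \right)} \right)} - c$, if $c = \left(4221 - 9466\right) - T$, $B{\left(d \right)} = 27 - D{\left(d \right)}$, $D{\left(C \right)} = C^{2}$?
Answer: $-45849$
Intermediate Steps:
$T = -51057$ ($T = 9 \left(-5673\right) = -51057$)
$B{\left(d \right)} = 27 - d^{2}$
$c = 45812$ ($c = \left(4221 - 9466\right) - -51057 = -5245 + 51057 = 45812$)
$B{\left(b{\left(-8 \right)} \right)} - c = \left(27 - \left(-8\right)^{2}\right) - 45812 = \left(27 - 64\right) - 45812 = -37 - 45812 = -45849$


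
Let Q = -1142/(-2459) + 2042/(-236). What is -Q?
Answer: 2375883/290162 ≈ 8.1881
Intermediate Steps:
Q = -2375883/290162 (Q = -1142*(-1/2459) + 2042*(-1/236) = 1142/2459 - 1021/118 = -2375883/290162 ≈ -8.1881)
-Q = -1*(-2375883/290162) = 2375883/290162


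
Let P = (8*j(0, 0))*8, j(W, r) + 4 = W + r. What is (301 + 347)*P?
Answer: -165888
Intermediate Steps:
j(W, r) = -4 + W + r (j(W, r) = -4 + (W + r) = -4 + W + r)
P = -256 (P = (8*(-4 + 0 + 0))*8 = (8*(-4))*8 = -32*8 = -256)
(301 + 347)*P = (301 + 347)*(-256) = 648*(-256) = -165888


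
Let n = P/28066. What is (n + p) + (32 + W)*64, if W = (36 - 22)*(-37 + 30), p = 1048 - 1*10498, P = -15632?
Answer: -191895058/14033 ≈ -13675.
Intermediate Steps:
p = -9450 (p = 1048 - 10498 = -9450)
W = -98 (W = 14*(-7) = -98)
n = -7816/14033 (n = -15632/28066 = -15632*1/28066 = -7816/14033 ≈ -0.55697)
(n + p) + (32 + W)*64 = (-7816/14033 - 9450) + (32 - 98)*64 = -132619666/14033 - 66*64 = -132619666/14033 - 4224 = -191895058/14033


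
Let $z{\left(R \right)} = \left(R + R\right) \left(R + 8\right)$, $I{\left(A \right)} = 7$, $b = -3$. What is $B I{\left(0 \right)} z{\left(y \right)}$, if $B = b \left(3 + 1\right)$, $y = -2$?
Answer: $2016$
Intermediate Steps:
$z{\left(R \right)} = 2 R \left(8 + R\right)$
$B = -12$ ($B = - 3 \left(3 + 1\right) = \left(-3\right) 4 = -12$)
$B I{\left(0 \right)} z{\left(y \right)} = \left(-12\right) 7 \cdot 2 \left(-2\right) \left(8 - 2\right) = - 84 \cdot 2 \left(-2\right) 6 = \left(-84\right) \left(-24\right) = 2016$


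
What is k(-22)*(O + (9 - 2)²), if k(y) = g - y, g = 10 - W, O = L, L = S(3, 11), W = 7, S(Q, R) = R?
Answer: 1500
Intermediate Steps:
L = 11
O = 11
g = 3 (g = 10 - 1*7 = 10 - 7 = 3)
k(y) = 3 - y
k(-22)*(O + (9 - 2)²) = (3 - 1*(-22))*(11 + (9 - 2)²) = (3 + 22)*(11 + 7²) = 25*(11 + 49) = 25*60 = 1500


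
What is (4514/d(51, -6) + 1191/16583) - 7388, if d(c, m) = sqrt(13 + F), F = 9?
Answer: -122514013/16583 + 2257*sqrt(22)/11 ≈ -6425.5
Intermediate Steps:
d(c, m) = sqrt(22) (d(c, m) = sqrt(13 + 9) = sqrt(22))
(4514/d(51, -6) + 1191/16583) - 7388 = (4514/(sqrt(22)) + 1191/16583) - 7388 = (4514*(sqrt(22)/22) + 1191*(1/16583)) - 7388 = (2257*sqrt(22)/11 + 1191/16583) - 7388 = (1191/16583 + 2257*sqrt(22)/11) - 7388 = -122514013/16583 + 2257*sqrt(22)/11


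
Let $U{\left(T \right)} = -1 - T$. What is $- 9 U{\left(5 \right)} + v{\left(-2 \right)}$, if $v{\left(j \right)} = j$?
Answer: $52$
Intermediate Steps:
$- 9 U{\left(5 \right)} + v{\left(-2 \right)} = - 9 \left(-1 - 5\right) - 2 = \left(-9\right) \left(-6\right) - 2 = 54 - 2 = 52$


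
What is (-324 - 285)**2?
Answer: 370881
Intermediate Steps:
(-324 - 285)**2 = (-609)**2 = 370881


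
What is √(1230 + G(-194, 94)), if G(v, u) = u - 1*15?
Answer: √1309 ≈ 36.180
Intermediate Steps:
G(v, u) = -15 + u (G(v, u) = u - 15 = -15 + u)
√(1230 + G(-194, 94)) = √(1230 + (-15 + 94)) = √(1230 + 79) = √1309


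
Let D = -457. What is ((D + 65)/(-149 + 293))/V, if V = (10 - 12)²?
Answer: -49/72 ≈ -0.68056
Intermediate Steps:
V = 4 (V = (-2)² = 4)
((D + 65)/(-149 + 293))/V = ((-457 + 65)/(-149 + 293))/4 = -392/144*(¼) = -392*1/144*(¼) = -49/18*¼ = -49/72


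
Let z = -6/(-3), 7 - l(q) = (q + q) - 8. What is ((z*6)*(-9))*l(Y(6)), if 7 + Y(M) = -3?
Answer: -3780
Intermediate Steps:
Y(M) = -10 (Y(M) = -7 - 3 = -10)
l(q) = 15 - 2*q (l(q) = 7 - ((q + q) - 8) = 7 - (2*q - 8) = 7 - (-8 + 2*q) = 7 + (8 - 2*q) = 15 - 2*q)
z = 2 (z = -6*(-⅓) = 2)
((z*6)*(-9))*l(Y(6)) = ((2*6)*(-9))*(15 - 2*(-10)) = (12*(-9))*(15 + 20) = -108*35 = -3780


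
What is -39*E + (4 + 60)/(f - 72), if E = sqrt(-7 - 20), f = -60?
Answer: -16/33 - 117*I*sqrt(3) ≈ -0.48485 - 202.65*I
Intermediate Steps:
E = 3*I*sqrt(3) (E = sqrt(-27) = 3*I*sqrt(3) ≈ 5.1962*I)
-39*E + (4 + 60)/(f - 72) = -117*I*sqrt(3) + (4 + 60)/(-60 - 72) = -117*I*sqrt(3) + 64/(-132) = -117*I*sqrt(3) + 64*(-1/132) = -117*I*sqrt(3) - 16/33 = -16/33 - 117*I*sqrt(3)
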